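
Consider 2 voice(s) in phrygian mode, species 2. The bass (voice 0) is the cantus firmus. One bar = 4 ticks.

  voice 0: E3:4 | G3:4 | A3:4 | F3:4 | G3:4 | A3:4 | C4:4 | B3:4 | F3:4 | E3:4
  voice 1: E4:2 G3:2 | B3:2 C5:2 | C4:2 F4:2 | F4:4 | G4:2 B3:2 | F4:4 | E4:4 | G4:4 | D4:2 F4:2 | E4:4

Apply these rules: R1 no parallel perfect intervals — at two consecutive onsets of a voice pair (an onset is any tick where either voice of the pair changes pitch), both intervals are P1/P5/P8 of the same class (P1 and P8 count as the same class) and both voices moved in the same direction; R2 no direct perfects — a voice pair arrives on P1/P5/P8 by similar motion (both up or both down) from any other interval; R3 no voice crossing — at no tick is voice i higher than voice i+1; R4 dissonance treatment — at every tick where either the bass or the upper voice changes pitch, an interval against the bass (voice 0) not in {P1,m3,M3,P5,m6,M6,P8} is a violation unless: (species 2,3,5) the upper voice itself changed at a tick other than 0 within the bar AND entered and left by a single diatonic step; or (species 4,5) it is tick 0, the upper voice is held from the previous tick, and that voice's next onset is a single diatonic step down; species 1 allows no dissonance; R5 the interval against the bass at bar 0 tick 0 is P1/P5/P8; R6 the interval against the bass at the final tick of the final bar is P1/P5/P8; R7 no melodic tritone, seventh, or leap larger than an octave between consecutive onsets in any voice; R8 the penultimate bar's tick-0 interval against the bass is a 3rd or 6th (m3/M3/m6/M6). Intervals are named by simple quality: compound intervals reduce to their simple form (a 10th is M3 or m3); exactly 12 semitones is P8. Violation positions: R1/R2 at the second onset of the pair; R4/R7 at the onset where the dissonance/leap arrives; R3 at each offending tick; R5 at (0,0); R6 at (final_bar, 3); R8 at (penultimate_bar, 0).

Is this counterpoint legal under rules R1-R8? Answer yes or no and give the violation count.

bar 0: v0=E3 v1=E4 (P8)
bar 1: v0=G3 v1=B3 (M3)
bar 2: v0=A3 v1=C4 (m3)
bar 3: v0=F3 v1=F4 (P8)
bar 4: v0=G3 v1=G4 (P8)
bar 5: v0=A3 v1=F4 (m6)
bar 6: v0=C4 v1=E4 (M3)
bar 7: v0=B3 v1=G4 (m6)
bar 8: v0=F3 v1=D4 (M6)
bar 9: v0=E3 v1=E4 (P8)
  R4 @ bar1.2: G3/C5 P4 untreated
  R7 @ bar1.2: B3->C5 leap 13st
  R1 @ bar4.0: F3/F4 P8 -> G3/G4 P8 similar
  R7 @ bar5.0: B3->F4 leap 6st
  R7 @ bar8.0: B3->F3 leap 6st
  R1 @ bar9.0: F3/F4 P8 -> E3/E4 P8 similar

No (6 violations)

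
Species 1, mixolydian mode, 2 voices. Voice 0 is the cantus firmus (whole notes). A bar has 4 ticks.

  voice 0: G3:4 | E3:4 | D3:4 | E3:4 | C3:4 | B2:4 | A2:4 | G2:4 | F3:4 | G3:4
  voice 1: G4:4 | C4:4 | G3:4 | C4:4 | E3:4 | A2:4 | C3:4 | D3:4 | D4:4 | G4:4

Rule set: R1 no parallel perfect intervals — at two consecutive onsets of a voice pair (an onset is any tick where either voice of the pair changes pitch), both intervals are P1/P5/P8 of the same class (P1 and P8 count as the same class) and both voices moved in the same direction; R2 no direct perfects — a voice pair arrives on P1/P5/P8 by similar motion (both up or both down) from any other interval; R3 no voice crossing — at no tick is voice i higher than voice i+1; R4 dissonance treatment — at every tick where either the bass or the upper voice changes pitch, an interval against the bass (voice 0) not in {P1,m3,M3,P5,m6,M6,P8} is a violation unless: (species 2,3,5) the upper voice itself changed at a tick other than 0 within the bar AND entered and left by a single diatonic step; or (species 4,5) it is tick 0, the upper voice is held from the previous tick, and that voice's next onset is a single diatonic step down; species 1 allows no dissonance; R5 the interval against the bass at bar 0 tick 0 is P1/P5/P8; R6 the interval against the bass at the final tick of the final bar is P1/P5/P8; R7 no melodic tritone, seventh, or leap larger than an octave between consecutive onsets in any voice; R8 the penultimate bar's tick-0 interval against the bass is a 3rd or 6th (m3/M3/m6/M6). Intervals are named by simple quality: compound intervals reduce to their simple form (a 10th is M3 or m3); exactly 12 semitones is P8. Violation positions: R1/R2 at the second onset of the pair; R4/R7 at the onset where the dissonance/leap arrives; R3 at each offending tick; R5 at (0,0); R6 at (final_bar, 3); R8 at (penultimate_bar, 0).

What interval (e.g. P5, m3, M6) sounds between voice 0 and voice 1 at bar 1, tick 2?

m6

voice 0=E3 voice 1=C4 -> m6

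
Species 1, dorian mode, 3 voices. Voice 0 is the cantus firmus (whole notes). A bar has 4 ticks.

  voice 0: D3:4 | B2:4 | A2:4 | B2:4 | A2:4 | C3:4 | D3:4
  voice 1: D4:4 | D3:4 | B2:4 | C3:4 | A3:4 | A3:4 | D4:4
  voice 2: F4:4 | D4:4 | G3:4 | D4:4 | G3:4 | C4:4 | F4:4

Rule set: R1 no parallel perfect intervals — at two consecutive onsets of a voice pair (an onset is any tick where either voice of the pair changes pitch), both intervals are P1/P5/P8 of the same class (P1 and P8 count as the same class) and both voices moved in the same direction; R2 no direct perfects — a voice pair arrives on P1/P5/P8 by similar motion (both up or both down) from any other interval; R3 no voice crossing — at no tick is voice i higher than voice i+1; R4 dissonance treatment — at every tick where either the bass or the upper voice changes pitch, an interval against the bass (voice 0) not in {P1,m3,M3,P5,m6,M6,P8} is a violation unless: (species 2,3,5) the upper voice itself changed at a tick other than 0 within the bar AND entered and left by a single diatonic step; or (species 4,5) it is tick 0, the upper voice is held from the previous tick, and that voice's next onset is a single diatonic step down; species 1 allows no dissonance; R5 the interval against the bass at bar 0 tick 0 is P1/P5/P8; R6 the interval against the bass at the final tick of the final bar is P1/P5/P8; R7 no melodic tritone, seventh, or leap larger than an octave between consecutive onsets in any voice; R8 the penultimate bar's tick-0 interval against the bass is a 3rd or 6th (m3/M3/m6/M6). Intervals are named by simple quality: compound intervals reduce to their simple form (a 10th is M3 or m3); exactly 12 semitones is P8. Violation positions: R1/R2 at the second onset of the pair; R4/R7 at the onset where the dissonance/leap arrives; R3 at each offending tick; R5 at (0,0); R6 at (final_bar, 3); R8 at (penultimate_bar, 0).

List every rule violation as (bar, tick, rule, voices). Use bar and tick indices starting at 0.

bar 0: v0=D3 v1=D4 v2=F4 downbeat m3
bar 1: v0=B2 v1=D3 v2=D4 downbeat m3
bar 2: v0=A2 v1=B2 v2=G3 downbeat m7
bar 3: v0=B2 v1=C3 v2=D4 downbeat m3
bar 4: v0=A2 v1=A3 v2=G3 downbeat m7
bar 5: v0=C3 v1=A3 v2=C4 downbeat P8
bar 6: v0=D3 v1=D4 v2=F4 downbeat m3
  -> R5 @ bar 0 tick 0 v(0, 2): opens on m3
  -> R2 @ bar 1 tick 0 v(1, 2): D4/F4 m3 -> D3/D4 P8 similar
  -> R4 @ bar 2 tick 0 v(0, 1): A2/B2 M2 untreated
  -> R4 @ bar 2 tick 0 v(0, 2): A2/G3 m7 untreated
  -> R4 @ bar 3 tick 0 v(0, 1): B2/C3 m2 untreated
  -> R3 @ bar 4 tick 0 v(1, 2): A3 above G3
  -> R4 @ bar 4 tick 0 v(0, 2): A2/G3 m7 untreated
  -> R3 @ bar 4 tick 1 v(1, 2): A3 above G3
  -> R3 @ bar 4 tick 2 v(1, 2): A3 above G3
  -> R3 @ bar 4 tick 3 v(1, 2): A3 above G3
  -> R2 @ bar 5 tick 0 v(0, 2): A2/G3 m7 -> C3/C4 P8 similar
  -> R8 @ bar 5 tick 0 v(0, 2): penult P8 not 3rd/6th
  -> R2 @ bar 6 tick 0 v(0, 1): C3/A3 M6 -> D3/D4 P8 similar
  -> R6 @ bar 6 tick 3 v(0, 2): closes on m3

(0, 0, R5, (0, 2))
(1, 0, R2, (1, 2))
(2, 0, R4, (0, 1))
(2, 0, R4, (0, 2))
(3, 0, R4, (0, 1))
(4, 0, R3, (1, 2))
(4, 0, R4, (0, 2))
(4, 1, R3, (1, 2))
(4, 2, R3, (1, 2))
(4, 3, R3, (1, 2))
(5, 0, R2, (0, 2))
(5, 0, R8, (0, 2))
(6, 0, R2, (0, 1))
(6, 3, R6, (0, 2))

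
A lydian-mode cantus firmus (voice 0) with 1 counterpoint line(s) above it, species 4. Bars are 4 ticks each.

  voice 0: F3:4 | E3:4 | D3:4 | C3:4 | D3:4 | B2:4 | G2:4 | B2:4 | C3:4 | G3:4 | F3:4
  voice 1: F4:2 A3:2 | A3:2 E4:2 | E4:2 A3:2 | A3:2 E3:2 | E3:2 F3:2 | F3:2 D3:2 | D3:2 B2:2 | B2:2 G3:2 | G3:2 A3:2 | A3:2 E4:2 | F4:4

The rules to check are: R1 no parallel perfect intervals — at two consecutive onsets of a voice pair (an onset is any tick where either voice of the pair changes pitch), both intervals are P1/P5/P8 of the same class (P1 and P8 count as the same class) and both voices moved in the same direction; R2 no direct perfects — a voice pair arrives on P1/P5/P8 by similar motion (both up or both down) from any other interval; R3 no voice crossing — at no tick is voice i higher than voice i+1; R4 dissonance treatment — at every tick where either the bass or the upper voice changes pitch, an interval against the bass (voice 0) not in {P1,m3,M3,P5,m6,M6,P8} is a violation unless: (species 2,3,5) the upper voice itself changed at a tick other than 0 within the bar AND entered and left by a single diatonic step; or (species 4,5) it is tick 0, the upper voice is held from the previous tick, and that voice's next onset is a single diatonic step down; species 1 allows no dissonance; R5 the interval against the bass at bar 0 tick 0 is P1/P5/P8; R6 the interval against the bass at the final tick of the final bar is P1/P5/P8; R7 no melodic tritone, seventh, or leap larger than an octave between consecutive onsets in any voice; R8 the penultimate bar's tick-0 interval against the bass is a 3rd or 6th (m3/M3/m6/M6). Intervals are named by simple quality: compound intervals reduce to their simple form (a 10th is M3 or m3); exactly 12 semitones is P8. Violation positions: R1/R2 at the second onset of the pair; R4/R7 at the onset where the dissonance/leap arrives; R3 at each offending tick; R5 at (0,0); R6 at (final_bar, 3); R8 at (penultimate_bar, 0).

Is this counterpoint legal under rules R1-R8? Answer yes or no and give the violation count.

bar 0: v0=F3 v1=F4 (P8)
bar 1: v0=E3 v1=A3 (P4)
bar 2: v0=D3 v1=E4 (M2)
bar 3: v0=C3 v1=A3 (M6)
bar 4: v0=D3 v1=E3 (M2)
bar 5: v0=B2 v1=F3 (TT)
bar 6: v0=G2 v1=D3 (P5)
bar 7: v0=B2 v1=B2 (P1)
bar 8: v0=C3 v1=G3 (P5)
bar 9: v0=G3 v1=A3 (M2)
bar 10: v0=F3 v1=F4 (P8)
  R4 @ bar1.0: E3/A3 P4 untreated
  R4 @ bar2.0: D3/E4 M2 untreated
  R4 @ bar4.0: D3/E3 M2 untreated
  R4 @ bar5.0: B2/F3 TT untreated
  R4 @ bar9.0: G3/A3 M2 untreated
  R8 @ bar9.0: penult M2 not 3rd/6th

No (6 violations)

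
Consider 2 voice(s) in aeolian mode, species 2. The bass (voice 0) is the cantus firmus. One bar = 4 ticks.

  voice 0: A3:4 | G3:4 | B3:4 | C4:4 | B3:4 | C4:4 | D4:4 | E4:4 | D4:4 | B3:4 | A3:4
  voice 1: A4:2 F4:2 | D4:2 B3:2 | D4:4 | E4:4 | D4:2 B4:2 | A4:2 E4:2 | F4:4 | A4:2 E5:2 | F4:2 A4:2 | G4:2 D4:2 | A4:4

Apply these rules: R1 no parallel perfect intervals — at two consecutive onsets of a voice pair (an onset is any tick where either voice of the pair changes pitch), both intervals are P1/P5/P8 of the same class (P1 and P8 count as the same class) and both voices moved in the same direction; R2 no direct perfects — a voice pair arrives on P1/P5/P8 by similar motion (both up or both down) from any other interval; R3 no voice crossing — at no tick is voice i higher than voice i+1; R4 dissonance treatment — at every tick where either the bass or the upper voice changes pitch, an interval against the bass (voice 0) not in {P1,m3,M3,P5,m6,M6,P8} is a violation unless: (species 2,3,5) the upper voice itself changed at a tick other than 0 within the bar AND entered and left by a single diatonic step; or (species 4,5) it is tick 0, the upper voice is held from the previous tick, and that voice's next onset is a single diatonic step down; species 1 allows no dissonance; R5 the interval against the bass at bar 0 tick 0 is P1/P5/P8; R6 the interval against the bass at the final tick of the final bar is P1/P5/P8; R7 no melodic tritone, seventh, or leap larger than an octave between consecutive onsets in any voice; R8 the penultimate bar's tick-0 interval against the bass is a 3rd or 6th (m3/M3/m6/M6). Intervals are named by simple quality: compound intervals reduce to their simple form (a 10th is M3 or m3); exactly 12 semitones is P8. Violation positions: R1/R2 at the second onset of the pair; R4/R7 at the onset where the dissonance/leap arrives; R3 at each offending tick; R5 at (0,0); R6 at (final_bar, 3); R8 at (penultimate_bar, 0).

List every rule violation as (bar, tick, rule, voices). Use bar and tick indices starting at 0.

bar 0: v0=A3 v1=A4 downbeat P8
bar 1: v0=G3 v1=D4 downbeat P5
bar 2: v0=B3 v1=D4 downbeat m3
bar 3: v0=C4 v1=E4 downbeat M3
bar 4: v0=B3 v1=D4 downbeat m3
bar 5: v0=C4 v1=A4 downbeat M6
bar 6: v0=D4 v1=F4 downbeat m3
bar 7: v0=E4 v1=A4 downbeat P4
bar 8: v0=D4 v1=F4 downbeat m3
bar 9: v0=B3 v1=G4 downbeat m6
bar 10: v0=A3 v1=A4 downbeat P8
  -> R2 @ bar 1 tick 0 v(0, 1): A3/F4 m6 -> G3/D4 P5 similar
  -> R4 @ bar 7 tick 0 v(0, 1): E4/A4 P4 untreated
  -> R7 @ bar 8 tick 0 v(1,): E5->F4 leap 11st

(1, 0, R2, (0, 1))
(7, 0, R4, (0, 1))
(8, 0, R7, (1,))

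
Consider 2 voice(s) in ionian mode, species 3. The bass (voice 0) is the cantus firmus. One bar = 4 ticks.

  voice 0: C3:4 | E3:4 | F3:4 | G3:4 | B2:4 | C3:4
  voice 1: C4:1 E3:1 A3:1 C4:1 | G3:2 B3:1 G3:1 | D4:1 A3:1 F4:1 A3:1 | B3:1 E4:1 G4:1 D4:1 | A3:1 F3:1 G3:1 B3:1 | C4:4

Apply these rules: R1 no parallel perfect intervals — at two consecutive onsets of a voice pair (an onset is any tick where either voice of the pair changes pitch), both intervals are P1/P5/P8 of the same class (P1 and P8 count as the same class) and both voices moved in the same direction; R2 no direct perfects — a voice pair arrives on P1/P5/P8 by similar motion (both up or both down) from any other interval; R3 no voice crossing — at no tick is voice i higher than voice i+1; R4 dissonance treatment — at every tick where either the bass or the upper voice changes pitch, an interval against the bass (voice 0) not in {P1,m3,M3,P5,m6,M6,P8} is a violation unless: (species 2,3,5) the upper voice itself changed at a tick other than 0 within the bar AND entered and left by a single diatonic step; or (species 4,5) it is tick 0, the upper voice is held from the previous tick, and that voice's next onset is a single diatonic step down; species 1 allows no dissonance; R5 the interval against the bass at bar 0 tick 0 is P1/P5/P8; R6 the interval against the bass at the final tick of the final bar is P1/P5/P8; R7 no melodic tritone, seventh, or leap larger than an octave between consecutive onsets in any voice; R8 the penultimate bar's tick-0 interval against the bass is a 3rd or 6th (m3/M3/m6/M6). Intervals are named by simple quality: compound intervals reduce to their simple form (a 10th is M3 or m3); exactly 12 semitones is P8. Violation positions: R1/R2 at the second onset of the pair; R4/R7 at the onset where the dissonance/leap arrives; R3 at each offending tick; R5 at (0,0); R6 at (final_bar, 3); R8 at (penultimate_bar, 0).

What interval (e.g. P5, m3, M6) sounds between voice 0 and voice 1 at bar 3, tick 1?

M6

voice 0=G3 voice 1=E4 -> M6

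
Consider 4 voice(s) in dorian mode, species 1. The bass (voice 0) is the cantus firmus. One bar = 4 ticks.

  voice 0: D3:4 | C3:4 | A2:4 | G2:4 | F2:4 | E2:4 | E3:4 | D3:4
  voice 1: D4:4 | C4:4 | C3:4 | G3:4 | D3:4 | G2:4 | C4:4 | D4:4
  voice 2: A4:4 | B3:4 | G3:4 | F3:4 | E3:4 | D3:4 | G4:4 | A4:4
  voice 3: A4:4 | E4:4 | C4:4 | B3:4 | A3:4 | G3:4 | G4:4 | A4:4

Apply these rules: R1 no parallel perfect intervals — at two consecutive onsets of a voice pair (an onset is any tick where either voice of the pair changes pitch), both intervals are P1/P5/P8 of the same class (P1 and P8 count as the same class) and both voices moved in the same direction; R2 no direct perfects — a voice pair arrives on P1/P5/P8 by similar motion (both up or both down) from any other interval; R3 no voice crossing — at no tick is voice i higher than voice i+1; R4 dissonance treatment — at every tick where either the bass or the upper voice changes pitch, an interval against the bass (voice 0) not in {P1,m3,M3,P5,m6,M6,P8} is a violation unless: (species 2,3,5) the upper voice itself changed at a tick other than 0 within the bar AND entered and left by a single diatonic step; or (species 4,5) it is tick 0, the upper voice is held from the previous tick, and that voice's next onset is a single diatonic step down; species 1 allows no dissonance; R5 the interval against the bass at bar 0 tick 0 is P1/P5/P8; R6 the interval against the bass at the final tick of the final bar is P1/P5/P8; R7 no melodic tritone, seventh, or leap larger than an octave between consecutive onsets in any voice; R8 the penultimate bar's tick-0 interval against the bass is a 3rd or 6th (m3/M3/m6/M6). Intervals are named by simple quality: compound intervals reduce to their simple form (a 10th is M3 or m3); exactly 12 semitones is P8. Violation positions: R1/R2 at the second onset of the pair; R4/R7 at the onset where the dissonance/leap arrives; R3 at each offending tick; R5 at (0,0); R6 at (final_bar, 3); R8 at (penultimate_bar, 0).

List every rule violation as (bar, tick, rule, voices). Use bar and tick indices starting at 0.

(1, 0, R1, (0, 1))
(1, 0, R3, (1, 2))
(1, 0, R4, (0, 2))
(1, 0, R7, (2,))
(1, 1, R3, (1, 2))
(1, 2, R3, (1, 2))
(1, 3, R3, (1, 2))
(2, 0, R2, (1, 2))
(2, 0, R2, (1, 3))
(2, 0, R4, (0, 2))
(3, 0, R3, (1, 2))
(3, 0, R4, (0, 2))
(3, 1, R3, (1, 2))
(3, 2, R3, (1, 2))
(3, 3, R3, (1, 2))
(4, 0, R2, (1, 3))
(4, 0, R4, (0, 2))
(5, 0, R2, (1, 2))
(5, 0, R2, (1, 3))
(5, 0, R4, (0, 2))
(6, 0, R1, (1, 2))
(6, 0, R2, (1, 3))
(6, 0, R2, (2, 3))
(6, 0, R7, (1,))
(6, 0, R7, (2,))
(7, 0, R1, (1, 2))
(7, 0, R1, (1, 3))
(7, 0, R1, (2, 3))

bar 0: v0=D3 v1=D4 v2=A4 v3=A4 downbeat P5
bar 1: v0=C3 v1=C4 v2=B3 v3=E4 downbeat M3
bar 2: v0=A2 v1=C3 v2=G3 v3=C4 downbeat m3
bar 3: v0=G2 v1=G3 v2=F3 v3=B3 downbeat M3
bar 4: v0=F2 v1=D3 v2=E3 v3=A3 downbeat M3
bar 5: v0=E2 v1=G2 v2=D3 v3=G3 downbeat m3
bar 6: v0=E3 v1=C4 v2=G4 v3=G4 downbeat m3
bar 7: v0=D3 v1=D4 v2=A4 v3=A4 downbeat P5
  -> R1 @ bar 1 tick 0 v(0, 1): D3/D4 P8 -> C3/C4 P8 similar
  -> R3 @ bar 1 tick 0 v(1, 2): C4 above B3
  -> R4 @ bar 1 tick 0 v(0, 2): C3/B3 M7 untreated
  -> R7 @ bar 1 tick 0 v(2,): A4->B3 leap 10st
  -> R3 @ bar 1 tick 1 v(1, 2): C4 above B3
  -> R3 @ bar 1 tick 2 v(1, 2): C4 above B3
  -> R3 @ bar 1 tick 3 v(1, 2): C4 above B3
  -> R2 @ bar 2 tick 0 v(1, 2): C4/B3 m2 -> C3/G3 P5 similar
  -> R2 @ bar 2 tick 0 v(1, 3): C4/E4 M3 -> C3/C4 P8 similar
  -> R4 @ bar 2 tick 0 v(0, 2): A2/G3 m7 untreated
  -> R3 @ bar 3 tick 0 v(1, 2): G3 above F3
  -> R4 @ bar 3 tick 0 v(0, 2): G2/F3 m7 untreated
  -> R3 @ bar 3 tick 1 v(1, 2): G3 above F3
  -> R3 @ bar 3 tick 2 v(1, 2): G3 above F3
  -> R3 @ bar 3 tick 3 v(1, 2): G3 above F3
  -> R2 @ bar 4 tick 0 v(1, 3): G3/B3 M3 -> D3/A3 P5 similar
  -> R4 @ bar 4 tick 0 v(0, 2): F2/E3 M7 untreated
  -> R2 @ bar 5 tick 0 v(1, 2): D3/E3 M2 -> G2/D3 P5 similar
  -> R2 @ bar 5 tick 0 v(1, 3): D3/A3 P5 -> G2/G3 P8 similar
  -> R4 @ bar 5 tick 0 v(0, 2): E2/D3 m7 untreated
  -> R1 @ bar 6 tick 0 v(1, 2): G2/D3 P5 -> C4/G4 P5 similar
  -> R2 @ bar 6 tick 0 v(1, 3): G2/G3 P8 -> C4/G4 P5 similar
  -> R2 @ bar 6 tick 0 v(2, 3): D3/G3 P4 -> G4/G4 P1 similar
  -> R7 @ bar 6 tick 0 v(1,): G2->C4 leap 17st
  -> R7 @ bar 6 tick 0 v(2,): D3->G4 leap 17st
  -> R1 @ bar 7 tick 0 v(1, 2): C4/G4 P5 -> D4/A4 P5 similar
  -> R1 @ bar 7 tick 0 v(1, 3): C4/G4 P5 -> D4/A4 P5 similar
  -> R1 @ bar 7 tick 0 v(2, 3): G4/G4 P1 -> A4/A4 P1 similar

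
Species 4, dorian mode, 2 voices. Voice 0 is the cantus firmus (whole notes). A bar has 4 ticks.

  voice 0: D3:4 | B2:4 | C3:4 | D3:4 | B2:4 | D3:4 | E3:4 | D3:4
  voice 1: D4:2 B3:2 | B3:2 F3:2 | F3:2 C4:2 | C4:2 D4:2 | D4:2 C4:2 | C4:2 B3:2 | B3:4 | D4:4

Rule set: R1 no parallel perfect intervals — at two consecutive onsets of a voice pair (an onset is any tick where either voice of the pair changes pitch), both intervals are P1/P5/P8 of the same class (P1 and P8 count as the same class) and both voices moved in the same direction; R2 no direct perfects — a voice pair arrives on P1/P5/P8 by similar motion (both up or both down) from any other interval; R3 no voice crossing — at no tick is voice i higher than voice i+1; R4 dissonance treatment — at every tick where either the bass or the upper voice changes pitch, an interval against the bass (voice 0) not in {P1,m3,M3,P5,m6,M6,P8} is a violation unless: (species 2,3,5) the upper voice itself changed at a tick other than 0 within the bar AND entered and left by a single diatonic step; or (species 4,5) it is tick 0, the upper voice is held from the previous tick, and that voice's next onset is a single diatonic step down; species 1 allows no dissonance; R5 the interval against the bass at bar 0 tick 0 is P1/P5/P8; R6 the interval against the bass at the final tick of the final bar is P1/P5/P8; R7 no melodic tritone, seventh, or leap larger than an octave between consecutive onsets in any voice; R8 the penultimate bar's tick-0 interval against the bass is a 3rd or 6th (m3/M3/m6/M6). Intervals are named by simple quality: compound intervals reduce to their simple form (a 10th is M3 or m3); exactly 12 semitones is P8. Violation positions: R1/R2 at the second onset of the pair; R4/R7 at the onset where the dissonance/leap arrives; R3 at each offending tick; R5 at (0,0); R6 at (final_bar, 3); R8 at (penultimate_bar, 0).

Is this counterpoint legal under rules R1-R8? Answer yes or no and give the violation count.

bar 0: v0=D3 v1=D4 (P8)
bar 1: v0=B2 v1=B3 (P8)
bar 2: v0=C3 v1=F3 (P4)
bar 3: v0=D3 v1=C4 (m7)
bar 4: v0=B2 v1=D4 (m3)
bar 5: v0=D3 v1=C4 (m7)
bar 6: v0=E3 v1=B3 (P5)
bar 7: v0=D3 v1=D4 (P8)
  R4 @ bar1.2: B2/F3 TT untreated
  R7 @ bar1.2: B3->F3 leap 6st
  R4 @ bar2.0: C3/F3 P4 untreated
  R4 @ bar3.0: D3/C4 m7 untreated
  R4 @ bar4.2: B2/C4 m2 untreated
  R8 @ bar6.0: penult P5 not 3rd/6th

No (6 violations)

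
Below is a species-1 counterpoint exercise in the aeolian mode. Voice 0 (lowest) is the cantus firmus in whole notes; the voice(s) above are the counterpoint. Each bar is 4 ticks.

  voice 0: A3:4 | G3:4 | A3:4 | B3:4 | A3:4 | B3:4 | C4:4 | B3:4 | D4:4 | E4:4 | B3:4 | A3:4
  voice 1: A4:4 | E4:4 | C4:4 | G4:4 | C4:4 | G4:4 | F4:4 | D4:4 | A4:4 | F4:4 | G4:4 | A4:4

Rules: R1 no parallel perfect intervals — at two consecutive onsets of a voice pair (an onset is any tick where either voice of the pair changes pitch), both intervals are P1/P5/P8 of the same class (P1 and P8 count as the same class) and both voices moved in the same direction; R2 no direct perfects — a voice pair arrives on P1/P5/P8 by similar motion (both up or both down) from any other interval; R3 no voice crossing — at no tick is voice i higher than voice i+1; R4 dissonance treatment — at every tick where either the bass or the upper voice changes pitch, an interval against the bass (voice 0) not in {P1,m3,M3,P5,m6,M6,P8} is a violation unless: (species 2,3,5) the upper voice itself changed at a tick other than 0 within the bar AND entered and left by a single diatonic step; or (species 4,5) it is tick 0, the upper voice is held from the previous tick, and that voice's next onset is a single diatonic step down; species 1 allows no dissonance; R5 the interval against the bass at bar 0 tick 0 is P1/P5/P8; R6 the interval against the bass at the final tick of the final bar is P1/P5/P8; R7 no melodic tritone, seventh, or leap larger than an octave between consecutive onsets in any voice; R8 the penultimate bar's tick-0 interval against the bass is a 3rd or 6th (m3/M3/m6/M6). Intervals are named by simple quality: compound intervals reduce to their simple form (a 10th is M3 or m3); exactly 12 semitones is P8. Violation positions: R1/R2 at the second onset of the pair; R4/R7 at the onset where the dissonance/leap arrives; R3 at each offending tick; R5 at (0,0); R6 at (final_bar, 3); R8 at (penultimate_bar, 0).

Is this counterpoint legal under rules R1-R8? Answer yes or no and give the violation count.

No (3 violations)

bar 0: v0=A3 v1=A4 (P8)
bar 1: v0=G3 v1=E4 (M6)
bar 2: v0=A3 v1=C4 (m3)
bar 3: v0=B3 v1=G4 (m6)
bar 4: v0=A3 v1=C4 (m3)
bar 5: v0=B3 v1=G4 (m6)
bar 6: v0=C4 v1=F4 (P4)
bar 7: v0=B3 v1=D4 (m3)
bar 8: v0=D4 v1=A4 (P5)
bar 9: v0=E4 v1=F4 (m2)
bar 10: v0=B3 v1=G4 (m6)
bar 11: v0=A3 v1=A4 (P8)
  R4 @ bar6.0: C4/F4 P4 untreated
  R2 @ bar8.0: B3/D4 m3 -> D4/A4 P5 similar
  R4 @ bar9.0: E4/F4 m2 untreated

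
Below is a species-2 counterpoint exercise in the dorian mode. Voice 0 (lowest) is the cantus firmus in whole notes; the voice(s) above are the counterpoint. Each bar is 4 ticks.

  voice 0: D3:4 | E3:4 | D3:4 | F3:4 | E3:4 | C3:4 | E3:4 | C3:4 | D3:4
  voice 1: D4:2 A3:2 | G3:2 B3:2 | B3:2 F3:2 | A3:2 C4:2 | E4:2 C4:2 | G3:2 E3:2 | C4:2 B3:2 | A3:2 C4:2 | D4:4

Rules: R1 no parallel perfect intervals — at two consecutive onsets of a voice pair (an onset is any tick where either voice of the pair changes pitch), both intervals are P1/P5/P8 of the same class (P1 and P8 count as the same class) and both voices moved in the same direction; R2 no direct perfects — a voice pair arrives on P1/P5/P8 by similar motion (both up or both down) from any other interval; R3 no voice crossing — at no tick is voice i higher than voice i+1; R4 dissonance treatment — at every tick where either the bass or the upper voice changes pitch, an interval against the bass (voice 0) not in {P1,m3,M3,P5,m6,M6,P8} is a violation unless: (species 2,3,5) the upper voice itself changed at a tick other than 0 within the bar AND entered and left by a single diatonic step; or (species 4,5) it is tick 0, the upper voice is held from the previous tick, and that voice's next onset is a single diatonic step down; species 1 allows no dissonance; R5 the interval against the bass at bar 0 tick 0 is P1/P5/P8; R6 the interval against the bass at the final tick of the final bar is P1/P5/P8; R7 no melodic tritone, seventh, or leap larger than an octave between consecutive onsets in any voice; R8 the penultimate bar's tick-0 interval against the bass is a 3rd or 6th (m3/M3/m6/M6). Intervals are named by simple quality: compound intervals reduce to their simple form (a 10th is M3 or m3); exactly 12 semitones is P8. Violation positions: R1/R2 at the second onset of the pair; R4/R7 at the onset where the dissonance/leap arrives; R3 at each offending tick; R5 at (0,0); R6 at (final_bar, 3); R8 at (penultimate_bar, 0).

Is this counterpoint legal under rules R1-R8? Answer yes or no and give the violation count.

bar 0: v0=D3 v1=D4 (P8)
bar 1: v0=E3 v1=G3 (m3)
bar 2: v0=D3 v1=B3 (M6)
bar 3: v0=F3 v1=A3 (M3)
bar 4: v0=E3 v1=E4 (P8)
bar 5: v0=C3 v1=G3 (P5)
bar 6: v0=E3 v1=C4 (m6)
bar 7: v0=C3 v1=A3 (M6)
bar 8: v0=D3 v1=D4 (P8)
  R7 @ bar2.2: B3->F3 leap 6st
  R2 @ bar5.0: E3/C4 m6 -> C3/G3 P5 similar
  R1 @ bar8.0: C3/C4 P8 -> D3/D4 P8 similar

No (3 violations)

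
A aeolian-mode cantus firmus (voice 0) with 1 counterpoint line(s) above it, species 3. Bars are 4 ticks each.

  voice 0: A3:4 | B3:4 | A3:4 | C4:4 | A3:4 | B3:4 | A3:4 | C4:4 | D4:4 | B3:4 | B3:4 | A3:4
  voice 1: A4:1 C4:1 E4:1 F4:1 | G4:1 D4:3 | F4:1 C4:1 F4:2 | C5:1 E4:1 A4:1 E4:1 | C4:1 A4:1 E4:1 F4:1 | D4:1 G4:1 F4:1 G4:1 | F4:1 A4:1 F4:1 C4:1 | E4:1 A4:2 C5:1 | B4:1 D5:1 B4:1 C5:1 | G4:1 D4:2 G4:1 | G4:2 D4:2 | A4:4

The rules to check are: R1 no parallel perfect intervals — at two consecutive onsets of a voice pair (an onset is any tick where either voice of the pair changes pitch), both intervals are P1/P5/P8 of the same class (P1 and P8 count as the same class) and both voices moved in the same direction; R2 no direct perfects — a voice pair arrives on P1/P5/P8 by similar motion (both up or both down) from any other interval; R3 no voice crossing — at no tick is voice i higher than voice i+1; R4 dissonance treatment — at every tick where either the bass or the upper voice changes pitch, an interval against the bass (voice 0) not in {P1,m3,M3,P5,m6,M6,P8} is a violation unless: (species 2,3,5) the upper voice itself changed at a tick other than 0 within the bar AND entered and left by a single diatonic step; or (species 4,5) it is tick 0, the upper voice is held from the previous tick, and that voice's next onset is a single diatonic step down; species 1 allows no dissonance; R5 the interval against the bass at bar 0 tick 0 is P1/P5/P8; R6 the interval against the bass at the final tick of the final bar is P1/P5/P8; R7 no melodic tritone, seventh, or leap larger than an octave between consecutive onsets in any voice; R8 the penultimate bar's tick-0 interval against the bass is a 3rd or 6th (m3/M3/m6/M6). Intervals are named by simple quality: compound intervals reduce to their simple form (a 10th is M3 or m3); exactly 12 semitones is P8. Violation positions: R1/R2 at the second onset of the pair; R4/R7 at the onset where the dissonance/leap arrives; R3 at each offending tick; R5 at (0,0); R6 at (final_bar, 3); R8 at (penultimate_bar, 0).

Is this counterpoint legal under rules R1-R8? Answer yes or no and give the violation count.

No (2 violations)

bar 0: v0=A3 v1=A4 (P8)
bar 1: v0=B3 v1=G4 (m6)
bar 2: v0=A3 v1=F4 (m6)
bar 3: v0=C4 v1=C5 (P8)
bar 4: v0=A3 v1=C4 (m3)
bar 5: v0=B3 v1=D4 (m3)
bar 6: v0=A3 v1=F4 (m6)
bar 7: v0=C4 v1=E4 (M3)
bar 8: v0=D4 v1=B4 (M6)
bar 9: v0=B3 v1=G4 (m6)
bar 10: v0=B3 v1=G4 (m6)
bar 11: v0=A3 v1=A4 (P8)
  R2 @ bar3.0: A3/F4 m6 -> C4/C5 P8 similar
  R4 @ bar8.3: D4/C5 m7 untreated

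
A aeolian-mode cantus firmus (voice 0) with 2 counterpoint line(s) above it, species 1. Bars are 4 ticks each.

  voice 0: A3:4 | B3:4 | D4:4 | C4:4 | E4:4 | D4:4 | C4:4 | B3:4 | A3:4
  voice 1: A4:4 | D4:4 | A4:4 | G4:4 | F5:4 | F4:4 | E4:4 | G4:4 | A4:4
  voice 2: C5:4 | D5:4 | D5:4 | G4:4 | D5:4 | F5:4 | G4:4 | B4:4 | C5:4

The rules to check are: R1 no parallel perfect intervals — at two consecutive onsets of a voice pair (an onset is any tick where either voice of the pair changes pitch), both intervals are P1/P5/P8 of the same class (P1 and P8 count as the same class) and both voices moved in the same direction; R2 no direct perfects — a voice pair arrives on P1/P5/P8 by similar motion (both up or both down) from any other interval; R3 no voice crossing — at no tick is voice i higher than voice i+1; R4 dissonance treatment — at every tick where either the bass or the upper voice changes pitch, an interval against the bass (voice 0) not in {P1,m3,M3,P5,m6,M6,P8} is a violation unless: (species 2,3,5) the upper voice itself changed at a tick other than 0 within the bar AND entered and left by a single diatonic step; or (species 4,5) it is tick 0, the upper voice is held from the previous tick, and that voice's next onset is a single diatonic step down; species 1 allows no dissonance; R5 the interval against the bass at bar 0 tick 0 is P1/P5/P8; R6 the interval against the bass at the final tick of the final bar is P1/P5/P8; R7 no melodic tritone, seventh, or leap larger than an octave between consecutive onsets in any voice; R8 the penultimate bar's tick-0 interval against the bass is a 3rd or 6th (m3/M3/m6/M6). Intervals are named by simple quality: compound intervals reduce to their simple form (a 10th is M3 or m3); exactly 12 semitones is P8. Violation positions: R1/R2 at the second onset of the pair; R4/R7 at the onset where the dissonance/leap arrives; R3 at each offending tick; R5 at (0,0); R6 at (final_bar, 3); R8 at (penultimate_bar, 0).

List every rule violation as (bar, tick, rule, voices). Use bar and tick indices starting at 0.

(0, 0, R5, (0, 2))
(2, 0, R2, (0, 1))
(3, 0, R1, (0, 1))
(3, 0, R2, (0, 2))
(3, 0, R2, (1, 2))
(4, 0, R3, (1, 2))
(4, 0, R4, (0, 1))
(4, 0, R4, (0, 2))
(4, 0, R7, (1,))
(4, 1, R3, (1, 2))
(4, 2, R3, (1, 2))
(4, 3, R3, (1, 2))
(6, 0, R2, (0, 2))
(6, 0, R7, (2,))
(7, 0, R8, (0, 2))
(8, 3, R6, (0, 2))

bar 0: v0=A3 v1=A4 v2=C5 downbeat m3
bar 1: v0=B3 v1=D4 v2=D5 downbeat m3
bar 2: v0=D4 v1=A4 v2=D5 downbeat P8
bar 3: v0=C4 v1=G4 v2=G4 downbeat P5
bar 4: v0=E4 v1=F5 v2=D5 downbeat m7
bar 5: v0=D4 v1=F4 v2=F5 downbeat m3
bar 6: v0=C4 v1=E4 v2=G4 downbeat P5
bar 7: v0=B3 v1=G4 v2=B4 downbeat P8
bar 8: v0=A3 v1=A4 v2=C5 downbeat m3
  -> R5 @ bar 0 tick 0 v(0, 2): opens on m3
  -> R2 @ bar 2 tick 0 v(0, 1): B3/D4 m3 -> D4/A4 P5 similar
  -> R1 @ bar 3 tick 0 v(0, 1): D4/A4 P5 -> C4/G4 P5 similar
  -> R2 @ bar 3 tick 0 v(0, 2): D4/D5 P8 -> C4/G4 P5 similar
  -> R2 @ bar 3 tick 0 v(1, 2): A4/D5 P4 -> G4/G4 P1 similar
  -> R3 @ bar 4 tick 0 v(1, 2): F5 above D5
  -> R4 @ bar 4 tick 0 v(0, 1): E4/F5 m2 untreated
  -> R4 @ bar 4 tick 0 v(0, 2): E4/D5 m7 untreated
  -> R7 @ bar 4 tick 0 v(1,): G4->F5 leap 10st
  -> R3 @ bar 4 tick 1 v(1, 2): F5 above D5
  -> R3 @ bar 4 tick 2 v(1, 2): F5 above D5
  -> R3 @ bar 4 tick 3 v(1, 2): F5 above D5
  -> R2 @ bar 6 tick 0 v(0, 2): D4/F5 m3 -> C4/G4 P5 similar
  -> R7 @ bar 6 tick 0 v(2,): F5->G4 leap 10st
  -> R8 @ bar 7 tick 0 v(0, 2): penult P8 not 3rd/6th
  -> R6 @ bar 8 tick 3 v(0, 2): closes on m3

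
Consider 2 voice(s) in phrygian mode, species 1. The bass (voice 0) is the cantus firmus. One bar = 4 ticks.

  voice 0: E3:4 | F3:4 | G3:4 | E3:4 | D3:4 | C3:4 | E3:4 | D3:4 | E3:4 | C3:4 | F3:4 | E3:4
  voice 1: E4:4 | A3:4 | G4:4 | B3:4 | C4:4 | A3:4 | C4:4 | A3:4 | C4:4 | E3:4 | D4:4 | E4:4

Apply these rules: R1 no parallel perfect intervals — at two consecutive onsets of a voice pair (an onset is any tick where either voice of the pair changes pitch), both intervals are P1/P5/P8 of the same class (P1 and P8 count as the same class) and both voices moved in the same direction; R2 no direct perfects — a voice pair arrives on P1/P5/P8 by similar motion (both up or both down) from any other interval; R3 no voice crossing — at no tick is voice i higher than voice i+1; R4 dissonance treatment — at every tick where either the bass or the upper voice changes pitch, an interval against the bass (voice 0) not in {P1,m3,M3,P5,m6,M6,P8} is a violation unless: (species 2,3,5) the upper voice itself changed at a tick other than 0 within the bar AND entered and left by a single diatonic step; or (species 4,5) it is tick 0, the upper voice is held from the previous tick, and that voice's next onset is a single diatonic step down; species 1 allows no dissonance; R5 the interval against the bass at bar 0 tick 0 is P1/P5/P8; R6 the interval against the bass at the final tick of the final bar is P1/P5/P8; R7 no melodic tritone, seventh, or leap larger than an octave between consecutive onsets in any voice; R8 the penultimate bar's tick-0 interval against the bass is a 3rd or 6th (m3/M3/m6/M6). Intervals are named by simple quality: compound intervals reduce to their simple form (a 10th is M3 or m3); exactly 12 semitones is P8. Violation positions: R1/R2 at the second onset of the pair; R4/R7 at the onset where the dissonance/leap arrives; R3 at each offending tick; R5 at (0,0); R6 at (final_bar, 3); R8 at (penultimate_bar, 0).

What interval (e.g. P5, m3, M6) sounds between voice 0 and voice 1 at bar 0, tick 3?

voice 0=E3 voice 1=E4 -> P8

P8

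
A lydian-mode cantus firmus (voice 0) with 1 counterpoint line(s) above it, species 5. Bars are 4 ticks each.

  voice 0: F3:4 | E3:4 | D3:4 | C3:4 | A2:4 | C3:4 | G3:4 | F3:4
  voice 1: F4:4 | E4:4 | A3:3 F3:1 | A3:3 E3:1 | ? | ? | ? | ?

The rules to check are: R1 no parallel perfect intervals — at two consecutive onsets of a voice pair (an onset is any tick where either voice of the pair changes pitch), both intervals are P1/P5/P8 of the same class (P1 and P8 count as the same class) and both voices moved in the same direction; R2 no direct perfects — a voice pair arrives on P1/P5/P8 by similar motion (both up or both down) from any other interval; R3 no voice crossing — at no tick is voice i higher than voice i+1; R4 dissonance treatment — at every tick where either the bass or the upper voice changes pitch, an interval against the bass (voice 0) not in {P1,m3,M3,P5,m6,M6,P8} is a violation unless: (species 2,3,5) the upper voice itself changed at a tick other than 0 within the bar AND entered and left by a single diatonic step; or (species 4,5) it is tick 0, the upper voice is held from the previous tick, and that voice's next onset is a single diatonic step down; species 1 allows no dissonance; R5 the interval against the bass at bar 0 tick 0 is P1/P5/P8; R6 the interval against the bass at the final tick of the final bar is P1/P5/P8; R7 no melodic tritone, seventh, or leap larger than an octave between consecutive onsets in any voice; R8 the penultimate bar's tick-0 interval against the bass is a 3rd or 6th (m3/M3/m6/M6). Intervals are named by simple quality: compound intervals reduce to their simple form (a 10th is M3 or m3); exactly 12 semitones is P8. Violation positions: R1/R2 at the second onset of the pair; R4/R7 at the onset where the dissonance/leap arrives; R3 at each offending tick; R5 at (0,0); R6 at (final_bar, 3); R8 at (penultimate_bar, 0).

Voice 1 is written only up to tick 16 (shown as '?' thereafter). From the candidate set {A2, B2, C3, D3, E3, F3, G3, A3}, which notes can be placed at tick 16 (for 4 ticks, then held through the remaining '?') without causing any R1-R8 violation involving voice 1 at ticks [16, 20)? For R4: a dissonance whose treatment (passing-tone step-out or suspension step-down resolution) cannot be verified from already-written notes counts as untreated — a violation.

{A3, C3, E3, F3}

A2: violates R2
B2: violates R4
C3: legal
D3: violates R4
E3: legal
F3: legal
G3: violates R4
A3: legal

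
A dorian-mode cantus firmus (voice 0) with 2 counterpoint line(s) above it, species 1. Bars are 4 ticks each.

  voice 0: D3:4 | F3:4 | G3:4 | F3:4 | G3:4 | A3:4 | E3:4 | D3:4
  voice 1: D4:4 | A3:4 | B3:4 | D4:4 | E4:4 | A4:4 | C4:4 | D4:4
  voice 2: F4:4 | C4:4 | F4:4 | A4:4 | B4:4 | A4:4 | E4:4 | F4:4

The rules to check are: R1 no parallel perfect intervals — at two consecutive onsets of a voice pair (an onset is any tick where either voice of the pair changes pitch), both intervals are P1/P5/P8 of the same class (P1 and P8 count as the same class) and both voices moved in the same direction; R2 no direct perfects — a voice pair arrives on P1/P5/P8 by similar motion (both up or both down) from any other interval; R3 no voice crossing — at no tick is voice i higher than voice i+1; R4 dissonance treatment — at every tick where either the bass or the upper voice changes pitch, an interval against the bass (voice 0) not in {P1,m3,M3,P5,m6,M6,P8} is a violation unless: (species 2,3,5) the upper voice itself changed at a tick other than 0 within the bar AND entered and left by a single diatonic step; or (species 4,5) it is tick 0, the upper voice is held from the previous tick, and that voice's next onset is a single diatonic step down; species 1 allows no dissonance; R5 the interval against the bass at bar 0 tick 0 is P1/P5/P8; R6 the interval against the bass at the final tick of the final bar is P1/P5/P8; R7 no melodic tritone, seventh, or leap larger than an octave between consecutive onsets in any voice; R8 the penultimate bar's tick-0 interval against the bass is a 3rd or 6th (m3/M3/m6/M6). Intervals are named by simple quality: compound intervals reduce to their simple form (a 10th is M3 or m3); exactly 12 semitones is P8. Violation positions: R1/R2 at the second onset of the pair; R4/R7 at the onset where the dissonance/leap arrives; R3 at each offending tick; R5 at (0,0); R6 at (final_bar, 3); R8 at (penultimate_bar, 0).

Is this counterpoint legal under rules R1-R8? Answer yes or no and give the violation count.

bar 0: v0=D3 v1=D4 v2=F4 (m3)
bar 1: v0=F3 v1=A3 v2=C4 (P5)
bar 2: v0=G3 v1=B3 v2=F4 (m7)
bar 3: v0=F3 v1=D4 v2=A4 (M3)
bar 4: v0=G3 v1=E4 v2=B4 (M3)
bar 5: v0=A3 v1=A4 v2=A4 (P8)
bar 6: v0=E3 v1=C4 v2=E4 (P8)
bar 7: v0=D3 v1=D4 v2=F4 (m3)
  R5 @ bar0.0: opens on m3
  R4 @ bar2.0: G3/F4 m7 untreated
  R2 @ bar3.0: B3/F4 TT -> D4/A4 P5 similar
  R1 @ bar4.0: D4/A4 P5 -> E4/B4 P5 similar
  R2 @ bar5.0: G3/E4 M6 -> A3/A4 P8 similar
  R1 @ bar6.0: A3/A4 P8 -> E3/E4 P8 similar
  R8 @ bar6.0: penult P8 not 3rd/6th
  R6 @ bar7.3: closes on m3

No (8 violations)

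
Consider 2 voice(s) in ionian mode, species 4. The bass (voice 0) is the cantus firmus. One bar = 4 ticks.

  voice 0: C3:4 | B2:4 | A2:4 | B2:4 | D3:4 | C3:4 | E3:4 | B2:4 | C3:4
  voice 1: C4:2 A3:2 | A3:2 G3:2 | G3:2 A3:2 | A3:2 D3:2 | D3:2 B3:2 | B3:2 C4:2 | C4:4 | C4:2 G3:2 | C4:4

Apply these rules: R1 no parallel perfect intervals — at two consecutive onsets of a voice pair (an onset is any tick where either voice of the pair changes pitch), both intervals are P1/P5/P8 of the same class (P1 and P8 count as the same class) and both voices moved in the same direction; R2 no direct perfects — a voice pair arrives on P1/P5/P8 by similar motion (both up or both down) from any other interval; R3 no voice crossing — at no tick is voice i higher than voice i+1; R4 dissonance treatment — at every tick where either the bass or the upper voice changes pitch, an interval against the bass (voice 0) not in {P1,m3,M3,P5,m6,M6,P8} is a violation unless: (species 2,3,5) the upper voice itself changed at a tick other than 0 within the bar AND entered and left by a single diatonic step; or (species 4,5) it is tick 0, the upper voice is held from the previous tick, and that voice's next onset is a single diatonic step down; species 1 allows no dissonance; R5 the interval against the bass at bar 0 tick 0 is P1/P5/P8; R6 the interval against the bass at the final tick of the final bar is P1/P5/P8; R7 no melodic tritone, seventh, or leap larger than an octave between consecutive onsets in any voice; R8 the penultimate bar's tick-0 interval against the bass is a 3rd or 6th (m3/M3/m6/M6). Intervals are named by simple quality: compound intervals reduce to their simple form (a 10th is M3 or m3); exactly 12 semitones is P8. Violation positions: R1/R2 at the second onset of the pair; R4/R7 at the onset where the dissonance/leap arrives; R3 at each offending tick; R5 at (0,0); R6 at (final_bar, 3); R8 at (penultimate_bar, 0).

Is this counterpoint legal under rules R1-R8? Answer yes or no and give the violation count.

bar 0: v0=C3 v1=C4 (P8)
bar 1: v0=B2 v1=A3 (m7)
bar 2: v0=A2 v1=G3 (m7)
bar 3: v0=B2 v1=A3 (m7)
bar 4: v0=D3 v1=D3 (P1)
bar 5: v0=C3 v1=B3 (M7)
bar 6: v0=E3 v1=C4 (m6)
bar 7: v0=B2 v1=C4 (m2)
bar 8: v0=C3 v1=C4 (P8)
  R4 @ bar2.0: A2/G3 m7 untreated
  R4 @ bar3.0: B2/A3 m7 untreated
  R4 @ bar5.0: C3/B3 M7 untreated
  R4 @ bar7.0: B2/C4 m2 untreated
  R8 @ bar7.0: penult m2 not 3rd/6th
  R2 @ bar8.0: B2/G3 m6 -> C3/C4 P8 similar

No (6 violations)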